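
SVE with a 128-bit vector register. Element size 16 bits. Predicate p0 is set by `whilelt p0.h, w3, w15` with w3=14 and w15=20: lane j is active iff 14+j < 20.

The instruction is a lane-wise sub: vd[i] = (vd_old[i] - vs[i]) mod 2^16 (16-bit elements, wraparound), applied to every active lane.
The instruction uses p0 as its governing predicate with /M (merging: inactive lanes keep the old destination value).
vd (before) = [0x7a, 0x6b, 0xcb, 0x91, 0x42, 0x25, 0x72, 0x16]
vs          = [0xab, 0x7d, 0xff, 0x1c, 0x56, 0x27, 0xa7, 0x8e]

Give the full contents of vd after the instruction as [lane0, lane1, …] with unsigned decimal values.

register lanes = 128/16 = 8
active while 14+j < 20, i.e. j ∈ [0,6) capped at 8 ⇒ 6
  i=0: sub(0x7a,0xab) → 65487
  i=1: sub(0x6b,0x7d) → 65518
  i=2: sub(0xcb,0xff) → 65484
  i=3: sub(0x91,0x1c) → 117
  i=4: sub(0x42,0x56) → 65516
  i=5: sub(0x25,0x27) → 65534
  i=6: tail/keep → 114
  i=7: tail/keep → 22

vd = [65487, 65518, 65484, 117, 65516, 65534, 114, 22]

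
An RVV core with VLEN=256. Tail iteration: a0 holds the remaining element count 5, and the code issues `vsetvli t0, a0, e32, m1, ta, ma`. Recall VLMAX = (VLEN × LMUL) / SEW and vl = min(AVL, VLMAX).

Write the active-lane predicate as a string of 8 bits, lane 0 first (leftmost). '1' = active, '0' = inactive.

lanes per group: 256·1/32 = 8
vl = min(AVL, VLMAX) = min(5, 8) = 5
bits (lane 0 leftmost): 11111000

predicate = 11111000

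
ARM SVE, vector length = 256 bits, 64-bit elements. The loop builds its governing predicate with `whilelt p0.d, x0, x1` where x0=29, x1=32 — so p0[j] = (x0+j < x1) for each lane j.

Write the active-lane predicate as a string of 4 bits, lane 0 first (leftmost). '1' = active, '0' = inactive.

lane count: 256 div 64 = 4
whilelt: lane j active iff 29+j < 32 → j < 3 → 3 active
bits (lane 0 leftmost): 1110

predicate = 1110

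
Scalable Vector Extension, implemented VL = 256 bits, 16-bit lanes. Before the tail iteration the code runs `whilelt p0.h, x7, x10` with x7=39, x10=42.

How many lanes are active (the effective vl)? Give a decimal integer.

register lanes = 256/16 = 16
whilelt: lane j active iff 39+j < 42 → j < 3 → 3 active

vl = 3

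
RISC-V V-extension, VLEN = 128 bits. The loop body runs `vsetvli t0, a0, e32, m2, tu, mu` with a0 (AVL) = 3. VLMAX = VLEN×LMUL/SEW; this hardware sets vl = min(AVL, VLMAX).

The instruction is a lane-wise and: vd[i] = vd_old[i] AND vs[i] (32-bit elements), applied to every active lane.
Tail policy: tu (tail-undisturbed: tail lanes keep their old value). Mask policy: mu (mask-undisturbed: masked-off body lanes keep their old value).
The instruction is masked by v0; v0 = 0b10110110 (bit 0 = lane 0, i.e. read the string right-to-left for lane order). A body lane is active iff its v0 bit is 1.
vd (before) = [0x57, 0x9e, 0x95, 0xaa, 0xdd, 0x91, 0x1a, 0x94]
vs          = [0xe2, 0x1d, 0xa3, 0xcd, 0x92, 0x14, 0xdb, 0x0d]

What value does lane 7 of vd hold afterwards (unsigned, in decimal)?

vd[7] = 148

lanes per group: 128·2/32 = 8
vl ← min(3, 8) = 3
vd[0] mask-off/keep -> 0x57
vd[1] and(0x9e,0x1d) -> 0x1c
vd[2] and(0x95,0xa3) -> 0x81
vd[3] tail/keep -> 0xaa
vd[4] tail/keep -> 0xdd
vd[5] tail/keep -> 0x91
vd[6] tail/keep -> 0x1a
vd[7] tail/keep -> 0x94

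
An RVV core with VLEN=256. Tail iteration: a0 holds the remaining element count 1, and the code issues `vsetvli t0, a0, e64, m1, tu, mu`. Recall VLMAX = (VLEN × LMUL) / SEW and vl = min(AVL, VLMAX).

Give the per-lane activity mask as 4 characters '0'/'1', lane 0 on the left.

predicate = 1000

VLMAX = (256 × 1) / 64 = 4 lanes
vl = min(AVL, VLMAX) = min(1, 4) = 1
bits (lane 0 leftmost): 1000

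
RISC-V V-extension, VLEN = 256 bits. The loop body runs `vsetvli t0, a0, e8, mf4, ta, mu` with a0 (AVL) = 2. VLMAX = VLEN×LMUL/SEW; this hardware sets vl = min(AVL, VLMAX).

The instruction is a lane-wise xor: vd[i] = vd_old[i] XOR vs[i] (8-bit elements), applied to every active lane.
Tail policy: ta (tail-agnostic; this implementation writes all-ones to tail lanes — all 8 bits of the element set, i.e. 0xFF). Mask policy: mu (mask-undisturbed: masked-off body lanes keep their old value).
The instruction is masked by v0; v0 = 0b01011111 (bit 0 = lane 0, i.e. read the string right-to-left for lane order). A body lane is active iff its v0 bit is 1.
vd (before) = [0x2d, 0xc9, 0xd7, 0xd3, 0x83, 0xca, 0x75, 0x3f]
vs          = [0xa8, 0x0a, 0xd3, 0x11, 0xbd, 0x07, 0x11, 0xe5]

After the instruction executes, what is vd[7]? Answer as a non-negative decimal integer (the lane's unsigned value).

vd[7] = 255

VLMAX = VLEN×LMUL/SEW = 256×1/4/8 = 8
vl = min(AVL, VLMAX) = min(2, 8) = 2
[0] xor(0x2d,0xa8) = 0x85
[1] xor(0xc9,0x0a) = 0xc3
[2] tail/ones = 0xff
[3] tail/ones = 0xff
[4] tail/ones = 0xff
[5] tail/ones = 0xff
[6] tail/ones = 0xff
[7] tail/ones = 0xff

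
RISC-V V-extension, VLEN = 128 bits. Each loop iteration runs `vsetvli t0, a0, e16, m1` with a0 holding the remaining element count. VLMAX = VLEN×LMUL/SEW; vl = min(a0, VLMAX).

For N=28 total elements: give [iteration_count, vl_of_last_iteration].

[iterations, last_vl] = [4, 4]

VLMAX = (128 × 1) / 16 = 8 lanes
N=28: ⌈28/8⌉ = 4 iters; last vl = 28 − 3×8 = 4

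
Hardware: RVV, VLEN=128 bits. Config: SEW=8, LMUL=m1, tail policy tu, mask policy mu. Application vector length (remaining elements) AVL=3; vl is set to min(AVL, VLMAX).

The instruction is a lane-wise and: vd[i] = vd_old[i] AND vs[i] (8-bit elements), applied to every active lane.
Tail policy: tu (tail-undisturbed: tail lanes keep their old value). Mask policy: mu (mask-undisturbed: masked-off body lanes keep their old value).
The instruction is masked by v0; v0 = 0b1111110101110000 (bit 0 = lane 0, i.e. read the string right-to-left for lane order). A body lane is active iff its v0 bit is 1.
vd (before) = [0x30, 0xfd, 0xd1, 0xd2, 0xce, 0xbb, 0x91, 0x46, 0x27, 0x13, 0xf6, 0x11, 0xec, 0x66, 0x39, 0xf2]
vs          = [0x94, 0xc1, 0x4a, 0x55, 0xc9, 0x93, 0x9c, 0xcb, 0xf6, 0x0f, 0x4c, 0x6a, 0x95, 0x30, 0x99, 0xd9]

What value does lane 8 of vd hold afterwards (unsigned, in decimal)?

vd[8] = 39

lanes per group: 128·1/8 = 16
vl ← min(3, 16) = 3
vd[0] mask-off/keep -> 0x30
vd[1] mask-off/keep -> 0xfd
vd[2] mask-off/keep -> 0xd1
vd[3] tail/keep -> 0xd2
vd[4] tail/keep -> 0xce
vd[5] tail/keep -> 0xbb
vd[6] tail/keep -> 0x91
vd[7] tail/keep -> 0x46
vd[8] tail/keep -> 0x27
vd[9] tail/keep -> 0x13
vd[10] tail/keep -> 0xf6
vd[11] tail/keep -> 0x11
vd[12] tail/keep -> 0xec
vd[13] tail/keep -> 0x66
vd[14] tail/keep -> 0x39
vd[15] tail/keep -> 0xf2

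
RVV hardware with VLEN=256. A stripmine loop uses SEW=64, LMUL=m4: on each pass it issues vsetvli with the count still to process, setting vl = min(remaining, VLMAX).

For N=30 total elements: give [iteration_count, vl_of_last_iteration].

[iterations, last_vl] = [2, 14]

VLMAX = (256 × 4) / 64 = 16 lanes
N=30: ⌈30/16⌉ = 2 iters; last vl = 30 − 1×16 = 14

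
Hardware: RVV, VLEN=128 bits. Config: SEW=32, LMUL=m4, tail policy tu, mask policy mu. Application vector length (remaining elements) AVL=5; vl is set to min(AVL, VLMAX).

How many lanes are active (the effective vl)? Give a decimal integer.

vl = 5

VLMAX = VLEN×LMUL/SEW = 128×4/32 = 16
vl ← min(5, 16) = 5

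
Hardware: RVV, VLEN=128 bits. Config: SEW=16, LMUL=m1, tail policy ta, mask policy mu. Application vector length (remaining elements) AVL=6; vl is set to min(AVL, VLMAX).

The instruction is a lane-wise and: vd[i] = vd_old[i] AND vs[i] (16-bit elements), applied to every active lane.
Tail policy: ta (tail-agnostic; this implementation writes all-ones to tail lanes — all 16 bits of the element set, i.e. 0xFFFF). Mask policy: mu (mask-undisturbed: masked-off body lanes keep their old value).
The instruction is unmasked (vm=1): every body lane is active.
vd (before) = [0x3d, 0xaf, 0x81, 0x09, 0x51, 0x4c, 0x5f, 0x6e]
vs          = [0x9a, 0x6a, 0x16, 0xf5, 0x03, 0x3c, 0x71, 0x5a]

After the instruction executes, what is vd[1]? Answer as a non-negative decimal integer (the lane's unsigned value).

VLMAX = (128 × 1) / 16 = 8 lanes
vl ← min(6, 8) = 6
lane  0: and(0x3d,0x9a) ⇒ 0x18
lane  1: and(0xaf,0x6a) ⇒ 0x2a
lane  2: and(0x81,0x16) ⇒ 0x00
lane  3: and(0x09,0xf5) ⇒ 0x01
lane  4: and(0x51,0x03) ⇒ 0x01
lane  5: and(0x4c,0x3c) ⇒ 0x0c
lane  6: tail/ones ⇒ 0xffff
lane  7: tail/ones ⇒ 0xffff

vd[1] = 42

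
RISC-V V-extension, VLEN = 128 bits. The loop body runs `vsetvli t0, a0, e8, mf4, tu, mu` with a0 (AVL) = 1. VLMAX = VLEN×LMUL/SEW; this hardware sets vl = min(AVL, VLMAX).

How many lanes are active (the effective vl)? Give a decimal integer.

VLMAX = (128 × 1/4) / 8 = 4 lanes
vl ← min(1, 4) = 1

vl = 1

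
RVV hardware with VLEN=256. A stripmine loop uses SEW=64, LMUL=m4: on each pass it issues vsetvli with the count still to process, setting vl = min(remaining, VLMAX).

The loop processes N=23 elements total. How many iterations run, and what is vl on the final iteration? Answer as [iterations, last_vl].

[iterations, last_vl] = [2, 7]

VLMAX = (256 × 4) / 64 = 16 lanes
iterations = ceil(23/16) = 2; final-pass vl = 7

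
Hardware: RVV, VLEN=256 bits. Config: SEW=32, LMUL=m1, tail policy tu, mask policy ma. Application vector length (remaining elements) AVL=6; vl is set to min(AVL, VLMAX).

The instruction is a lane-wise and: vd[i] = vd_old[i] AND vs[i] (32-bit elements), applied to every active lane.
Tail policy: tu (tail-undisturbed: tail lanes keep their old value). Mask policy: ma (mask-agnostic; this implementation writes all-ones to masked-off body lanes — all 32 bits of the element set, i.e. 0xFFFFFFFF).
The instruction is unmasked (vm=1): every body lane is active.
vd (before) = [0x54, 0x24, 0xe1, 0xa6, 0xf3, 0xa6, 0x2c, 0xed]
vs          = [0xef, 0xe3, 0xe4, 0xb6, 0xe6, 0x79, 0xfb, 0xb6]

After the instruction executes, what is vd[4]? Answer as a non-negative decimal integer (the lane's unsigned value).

vd[4] = 226

lanes per group: 256·1/32 = 8
AVL=6 ≤ VLMAX=8, so vl = 6
  i=0: and(0x54,0xef) → 68
  i=1: and(0x24,0xe3) → 32
  i=2: and(0xe1,0xe4) → 224
  i=3: and(0xa6,0xb6) → 166
  i=4: and(0xf3,0xe6) → 226
  i=5: and(0xa6,0x79) → 32
  i=6: tail/keep → 44
  i=7: tail/keep → 237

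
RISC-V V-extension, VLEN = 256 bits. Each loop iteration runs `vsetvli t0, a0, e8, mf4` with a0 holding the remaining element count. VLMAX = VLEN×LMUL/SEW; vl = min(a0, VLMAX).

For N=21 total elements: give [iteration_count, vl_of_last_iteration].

[iterations, last_vl] = [3, 5]

lanes per group: 256·1/4/8 = 8
21 elements at 8/iter → 3 passes, remainder 5 on the last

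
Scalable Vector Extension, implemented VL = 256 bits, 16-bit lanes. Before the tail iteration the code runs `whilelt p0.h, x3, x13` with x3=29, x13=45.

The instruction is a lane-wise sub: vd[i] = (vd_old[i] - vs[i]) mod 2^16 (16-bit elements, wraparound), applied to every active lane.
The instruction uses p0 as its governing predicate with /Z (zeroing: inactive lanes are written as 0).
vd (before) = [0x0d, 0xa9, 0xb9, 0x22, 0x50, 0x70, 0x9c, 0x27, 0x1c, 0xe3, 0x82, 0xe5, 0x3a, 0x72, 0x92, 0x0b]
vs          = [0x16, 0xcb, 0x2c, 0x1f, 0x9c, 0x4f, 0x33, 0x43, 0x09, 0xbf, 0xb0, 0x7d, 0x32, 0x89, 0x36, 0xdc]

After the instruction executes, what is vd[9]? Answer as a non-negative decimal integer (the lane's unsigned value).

256-bit reg / 16-bit elem → 16 lanes
active while 29+j < 45, i.e. j ∈ [0,16) capped at 16 ⇒ 16
vd[0] sub(0x0d,0x16) -> 0xfff7
vd[1] sub(0xa9,0xcb) -> 0xffde
vd[2] sub(0xb9,0x2c) -> 0x8d
vd[3] sub(0x22,0x1f) -> 0x03
vd[4] sub(0x50,0x9c) -> 0xffb4
vd[5] sub(0x70,0x4f) -> 0x21
vd[6] sub(0x9c,0x33) -> 0x69
vd[7] sub(0x27,0x43) -> 0xffe4
vd[8] sub(0x1c,0x09) -> 0x13
vd[9] sub(0xe3,0xbf) -> 0x24
vd[10] sub(0x82,0xb0) -> 0xffd2
vd[11] sub(0xe5,0x7d) -> 0x68
vd[12] sub(0x3a,0x32) -> 0x08
vd[13] sub(0x72,0x89) -> 0xffe9
vd[14] sub(0x92,0x36) -> 0x5c
vd[15] sub(0x0b,0xdc) -> 0xff2f

vd[9] = 36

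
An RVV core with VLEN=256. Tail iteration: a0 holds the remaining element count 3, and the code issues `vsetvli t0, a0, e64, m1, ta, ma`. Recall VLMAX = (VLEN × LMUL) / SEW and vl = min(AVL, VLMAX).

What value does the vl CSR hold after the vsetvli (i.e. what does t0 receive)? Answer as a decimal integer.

vl = 3

VLMAX = (256 × 1) / 64 = 4 lanes
vl = min(AVL, VLMAX) = min(3, 4) = 3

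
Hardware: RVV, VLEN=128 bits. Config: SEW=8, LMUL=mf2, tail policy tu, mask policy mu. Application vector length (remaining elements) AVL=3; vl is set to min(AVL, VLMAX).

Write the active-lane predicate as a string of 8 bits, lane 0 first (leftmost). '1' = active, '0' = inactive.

lanes per group: 128·1/2/8 = 8
AVL=3 ≤ VLMAX=8, so vl = 3
bits (lane 0 leftmost): 11100000

predicate = 11100000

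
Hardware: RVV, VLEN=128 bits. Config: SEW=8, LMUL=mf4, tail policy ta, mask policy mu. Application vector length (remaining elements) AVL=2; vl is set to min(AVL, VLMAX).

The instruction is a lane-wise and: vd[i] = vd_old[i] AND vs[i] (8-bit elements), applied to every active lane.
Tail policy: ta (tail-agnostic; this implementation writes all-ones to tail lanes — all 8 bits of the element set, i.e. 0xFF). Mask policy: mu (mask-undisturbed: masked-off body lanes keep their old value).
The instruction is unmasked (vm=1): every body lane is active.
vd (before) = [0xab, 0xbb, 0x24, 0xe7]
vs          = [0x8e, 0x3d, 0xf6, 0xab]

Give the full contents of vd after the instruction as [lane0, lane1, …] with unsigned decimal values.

vd = [138, 57, 255, 255]

lanes per group: 128·1/4/8 = 4
vl = min(AVL, VLMAX) = min(2, 4) = 2
[0] and(0xab,0x8e) = 0x8a
[1] and(0xbb,0x3d) = 0x39
[2] tail/ones = 0xff
[3] tail/ones = 0xff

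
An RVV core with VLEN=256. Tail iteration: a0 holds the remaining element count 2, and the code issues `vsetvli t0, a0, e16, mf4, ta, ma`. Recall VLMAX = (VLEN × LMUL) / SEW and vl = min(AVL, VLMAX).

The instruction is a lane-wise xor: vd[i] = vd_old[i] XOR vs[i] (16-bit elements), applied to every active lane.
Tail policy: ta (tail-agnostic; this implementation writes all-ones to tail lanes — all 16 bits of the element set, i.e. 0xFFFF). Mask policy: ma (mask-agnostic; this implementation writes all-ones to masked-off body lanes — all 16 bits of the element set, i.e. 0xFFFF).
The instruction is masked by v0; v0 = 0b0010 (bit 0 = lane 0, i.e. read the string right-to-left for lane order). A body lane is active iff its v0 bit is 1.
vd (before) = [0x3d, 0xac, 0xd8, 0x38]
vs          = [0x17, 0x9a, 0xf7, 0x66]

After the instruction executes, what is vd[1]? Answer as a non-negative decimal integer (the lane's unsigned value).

vd[1] = 54

VLMAX = VLEN×LMUL/SEW = 256×1/4/16 = 4
vl ← min(2, 4) = 2
vd[0] mask-off/ones -> 0xffff
vd[1] xor(0xac,0x9a) -> 0x36
vd[2] tail/ones -> 0xffff
vd[3] tail/ones -> 0xffff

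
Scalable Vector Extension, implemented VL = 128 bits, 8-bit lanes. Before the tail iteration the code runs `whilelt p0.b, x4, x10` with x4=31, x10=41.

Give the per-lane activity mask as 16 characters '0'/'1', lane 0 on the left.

lane count: 128 div 8 = 16
whilelt: lane j active iff 31+j < 41 → j < 10 → 10 active
bits (lane 0 leftmost): 1111111111000000

predicate = 1111111111000000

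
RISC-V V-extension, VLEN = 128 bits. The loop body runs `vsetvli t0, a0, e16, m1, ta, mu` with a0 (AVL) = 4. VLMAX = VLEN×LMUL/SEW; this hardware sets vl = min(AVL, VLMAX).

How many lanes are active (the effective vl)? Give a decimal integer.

vl = 4

VLMAX = VLEN×LMUL/SEW = 128×1/16 = 8
vl = min(AVL, VLMAX) = min(4, 8) = 4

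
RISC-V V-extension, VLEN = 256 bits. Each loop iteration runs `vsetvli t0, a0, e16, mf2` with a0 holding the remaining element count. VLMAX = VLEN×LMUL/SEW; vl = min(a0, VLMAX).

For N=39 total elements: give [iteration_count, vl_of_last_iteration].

[iterations, last_vl] = [5, 7]

VLMAX = (256 × 1/2) / 16 = 8 lanes
N=39: ⌈39/8⌉ = 5 iters; last vl = 39 − 4×8 = 7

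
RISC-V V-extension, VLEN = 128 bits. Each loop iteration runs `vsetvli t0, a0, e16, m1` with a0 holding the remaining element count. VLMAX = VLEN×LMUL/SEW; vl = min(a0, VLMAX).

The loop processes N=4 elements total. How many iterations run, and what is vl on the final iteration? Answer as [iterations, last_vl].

[iterations, last_vl] = [1, 4]

VLMAX = VLEN×LMUL/SEW = 128×1/16 = 8
4 elements at 8/iter → 1 passes, remainder 4 on the last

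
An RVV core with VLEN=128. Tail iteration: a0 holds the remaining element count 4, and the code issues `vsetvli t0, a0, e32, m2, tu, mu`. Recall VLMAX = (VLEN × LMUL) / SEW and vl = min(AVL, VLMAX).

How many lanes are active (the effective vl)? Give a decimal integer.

VLMAX = VLEN×LMUL/SEW = 128×2/32 = 8
vl ← min(4, 8) = 4

vl = 4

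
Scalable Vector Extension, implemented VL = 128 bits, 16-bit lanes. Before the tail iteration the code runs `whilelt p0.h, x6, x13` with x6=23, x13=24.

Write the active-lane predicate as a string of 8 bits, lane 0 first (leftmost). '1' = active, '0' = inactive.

predicate = 10000000

lane count: 128 div 16 = 8
p0[j] = (23+j < 24); true for j=0..0 → 1 lanes set
bits (lane 0 leftmost): 10000000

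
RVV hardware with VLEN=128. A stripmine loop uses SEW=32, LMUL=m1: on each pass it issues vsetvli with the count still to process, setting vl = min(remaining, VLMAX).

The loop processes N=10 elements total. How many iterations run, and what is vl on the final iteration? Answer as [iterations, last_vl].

VLMAX = VLEN×LMUL/SEW = 128×1/32 = 4
10 elements at 4/iter → 3 passes, remainder 2 on the last

[iterations, last_vl] = [3, 2]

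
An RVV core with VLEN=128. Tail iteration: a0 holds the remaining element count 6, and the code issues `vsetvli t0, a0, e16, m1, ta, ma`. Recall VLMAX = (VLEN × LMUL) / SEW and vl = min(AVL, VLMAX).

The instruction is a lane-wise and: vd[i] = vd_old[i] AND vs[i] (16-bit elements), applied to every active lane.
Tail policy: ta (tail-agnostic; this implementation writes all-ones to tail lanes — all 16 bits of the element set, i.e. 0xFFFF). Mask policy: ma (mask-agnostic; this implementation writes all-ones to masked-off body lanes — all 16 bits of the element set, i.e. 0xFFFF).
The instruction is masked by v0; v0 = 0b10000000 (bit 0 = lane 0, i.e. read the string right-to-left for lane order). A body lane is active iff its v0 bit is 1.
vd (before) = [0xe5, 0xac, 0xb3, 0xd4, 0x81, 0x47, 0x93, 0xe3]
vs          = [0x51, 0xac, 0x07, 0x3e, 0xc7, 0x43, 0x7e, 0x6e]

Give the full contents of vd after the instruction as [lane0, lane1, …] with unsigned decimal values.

vd = [65535, 65535, 65535, 65535, 65535, 65535, 65535, 65535]

lanes per group: 128·1/16 = 8
AVL=6 ≤ VLMAX=8, so vl = 6
vd[0] mask-off/ones -> 0xffff
vd[1] mask-off/ones -> 0xffff
vd[2] mask-off/ones -> 0xffff
vd[3] mask-off/ones -> 0xffff
vd[4] mask-off/ones -> 0xffff
vd[5] mask-off/ones -> 0xffff
vd[6] tail/ones -> 0xffff
vd[7] tail/ones -> 0xffff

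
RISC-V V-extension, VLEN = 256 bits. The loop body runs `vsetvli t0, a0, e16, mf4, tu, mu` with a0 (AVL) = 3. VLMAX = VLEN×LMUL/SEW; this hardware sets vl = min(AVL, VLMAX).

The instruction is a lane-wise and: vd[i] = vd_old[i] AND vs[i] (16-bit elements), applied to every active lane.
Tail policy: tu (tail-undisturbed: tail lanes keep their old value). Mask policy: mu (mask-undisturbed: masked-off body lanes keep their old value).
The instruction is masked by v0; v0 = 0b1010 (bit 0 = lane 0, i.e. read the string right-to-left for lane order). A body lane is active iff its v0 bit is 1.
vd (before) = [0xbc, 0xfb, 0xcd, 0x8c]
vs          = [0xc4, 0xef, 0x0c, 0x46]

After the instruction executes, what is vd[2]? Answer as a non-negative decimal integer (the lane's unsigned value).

vd[2] = 205

VLMAX = (256 × 1/4) / 16 = 4 lanes
vl ← min(3, 4) = 3
  i=0: mask-off/keep → 188
  i=1: and(0xfb,0xef) → 235
  i=2: mask-off/keep → 205
  i=3: tail/keep → 140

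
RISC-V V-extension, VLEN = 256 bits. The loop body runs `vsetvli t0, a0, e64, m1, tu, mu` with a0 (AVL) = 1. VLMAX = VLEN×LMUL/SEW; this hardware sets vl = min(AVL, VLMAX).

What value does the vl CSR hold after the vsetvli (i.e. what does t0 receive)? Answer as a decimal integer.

vl = 1

lanes per group: 256·1/64 = 4
vl = min(AVL, VLMAX) = min(1, 4) = 1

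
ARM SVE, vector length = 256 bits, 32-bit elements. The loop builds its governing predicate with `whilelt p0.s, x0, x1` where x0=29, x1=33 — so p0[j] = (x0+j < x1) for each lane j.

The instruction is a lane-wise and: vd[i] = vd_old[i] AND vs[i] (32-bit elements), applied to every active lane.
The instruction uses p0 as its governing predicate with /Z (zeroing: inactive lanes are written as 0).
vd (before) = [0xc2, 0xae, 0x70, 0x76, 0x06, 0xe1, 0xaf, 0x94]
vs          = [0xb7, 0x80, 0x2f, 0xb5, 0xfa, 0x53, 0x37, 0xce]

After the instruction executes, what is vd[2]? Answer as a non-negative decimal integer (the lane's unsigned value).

lane count: 256 div 32 = 8
p0[j] = (29+j < 33); true for j=0..3 → 4 lanes set
vd[0] and(0xc2,0xb7) -> 0x82
vd[1] and(0xae,0x80) -> 0x80
vd[2] and(0x70,0x2f) -> 0x20
vd[3] and(0x76,0xb5) -> 0x34
vd[4] tail/zero -> 0x00
vd[5] tail/zero -> 0x00
vd[6] tail/zero -> 0x00
vd[7] tail/zero -> 0x00

vd[2] = 32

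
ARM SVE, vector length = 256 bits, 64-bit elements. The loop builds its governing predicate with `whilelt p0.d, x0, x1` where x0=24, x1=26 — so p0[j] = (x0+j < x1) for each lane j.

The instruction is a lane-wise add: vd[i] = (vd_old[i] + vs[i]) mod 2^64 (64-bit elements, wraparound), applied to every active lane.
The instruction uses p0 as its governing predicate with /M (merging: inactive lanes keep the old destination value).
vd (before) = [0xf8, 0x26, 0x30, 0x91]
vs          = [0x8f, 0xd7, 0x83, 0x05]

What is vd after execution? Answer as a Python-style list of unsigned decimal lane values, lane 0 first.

lane count: 256 div 64 = 4
whilelt: lane j active iff 24+j < 26 → j < 2 → 2 active
  i=0: add(0xf8,0x8f) → 391
  i=1: add(0x26,0xd7) → 253
  i=2: tail/keep → 48
  i=3: tail/keep → 145

vd = [391, 253, 48, 145]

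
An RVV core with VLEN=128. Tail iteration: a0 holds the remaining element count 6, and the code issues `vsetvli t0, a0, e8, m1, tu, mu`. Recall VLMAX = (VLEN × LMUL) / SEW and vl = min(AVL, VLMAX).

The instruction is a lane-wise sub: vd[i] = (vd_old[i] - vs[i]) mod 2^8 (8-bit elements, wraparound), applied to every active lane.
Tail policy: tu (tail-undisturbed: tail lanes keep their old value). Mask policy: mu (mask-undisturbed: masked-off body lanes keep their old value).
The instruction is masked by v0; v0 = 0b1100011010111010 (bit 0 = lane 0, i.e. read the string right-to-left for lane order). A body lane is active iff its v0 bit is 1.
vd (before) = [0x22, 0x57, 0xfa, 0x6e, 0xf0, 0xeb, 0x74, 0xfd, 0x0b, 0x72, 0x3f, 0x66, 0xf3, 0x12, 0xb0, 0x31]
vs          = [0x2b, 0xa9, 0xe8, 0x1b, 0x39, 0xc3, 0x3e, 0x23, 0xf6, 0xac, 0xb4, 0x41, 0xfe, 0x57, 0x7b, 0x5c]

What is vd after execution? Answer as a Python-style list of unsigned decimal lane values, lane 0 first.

VLMAX = (128 × 1) / 8 = 16 lanes
AVL=6 ≤ VLMAX=16, so vl = 6
[0] mask-off/keep = 0x22
[1] sub(0x57,0xa9) = 0xae
[2] mask-off/keep = 0xfa
[3] sub(0x6e,0x1b) = 0x53
[4] sub(0xf0,0x39) = 0xb7
[5] sub(0xeb,0xc3) = 0x28
[6] tail/keep = 0x74
[7] tail/keep = 0xfd
[8] tail/keep = 0x0b
[9] tail/keep = 0x72
[10] tail/keep = 0x3f
[11] tail/keep = 0x66
[12] tail/keep = 0xf3
[13] tail/keep = 0x12
[14] tail/keep = 0xb0
[15] tail/keep = 0x31

vd = [34, 174, 250, 83, 183, 40, 116, 253, 11, 114, 63, 102, 243, 18, 176, 49]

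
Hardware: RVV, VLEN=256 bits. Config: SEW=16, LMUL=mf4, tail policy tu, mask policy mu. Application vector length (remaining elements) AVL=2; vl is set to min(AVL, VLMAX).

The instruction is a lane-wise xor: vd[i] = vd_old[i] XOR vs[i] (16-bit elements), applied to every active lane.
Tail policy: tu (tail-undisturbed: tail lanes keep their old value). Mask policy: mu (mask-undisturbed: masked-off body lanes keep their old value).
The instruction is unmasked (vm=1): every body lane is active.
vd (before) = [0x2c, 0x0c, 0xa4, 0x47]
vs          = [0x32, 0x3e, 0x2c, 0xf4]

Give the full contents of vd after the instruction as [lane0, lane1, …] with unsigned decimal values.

VLMAX = VLEN×LMUL/SEW = 256×1/4/16 = 4
vl ← min(2, 4) = 2
  i=0: xor(0x2c,0x32) → 30
  i=1: xor(0x0c,0x3e) → 50
  i=2: tail/keep → 164
  i=3: tail/keep → 71

vd = [30, 50, 164, 71]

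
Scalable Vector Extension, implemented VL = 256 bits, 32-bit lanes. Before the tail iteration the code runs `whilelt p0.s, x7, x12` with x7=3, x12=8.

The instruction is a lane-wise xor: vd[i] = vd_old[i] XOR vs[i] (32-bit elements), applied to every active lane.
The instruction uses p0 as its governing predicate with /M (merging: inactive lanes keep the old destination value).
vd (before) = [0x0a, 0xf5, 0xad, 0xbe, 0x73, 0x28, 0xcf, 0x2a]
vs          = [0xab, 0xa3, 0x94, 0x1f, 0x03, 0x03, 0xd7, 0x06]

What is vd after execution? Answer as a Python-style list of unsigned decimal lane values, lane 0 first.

256-bit reg / 32-bit elem → 8 lanes
whilelt: lane j active iff 3+j < 8 → j < 5 → 5 active
lane  0: xor(0x0a,0xab) ⇒ 0xa1
lane  1: xor(0xf5,0xa3) ⇒ 0x56
lane  2: xor(0xad,0x94) ⇒ 0x39
lane  3: xor(0xbe,0x1f) ⇒ 0xa1
lane  4: xor(0x73,0x03) ⇒ 0x70
lane  5: tail/keep ⇒ 0x28
lane  6: tail/keep ⇒ 0xcf
lane  7: tail/keep ⇒ 0x2a

vd = [161, 86, 57, 161, 112, 40, 207, 42]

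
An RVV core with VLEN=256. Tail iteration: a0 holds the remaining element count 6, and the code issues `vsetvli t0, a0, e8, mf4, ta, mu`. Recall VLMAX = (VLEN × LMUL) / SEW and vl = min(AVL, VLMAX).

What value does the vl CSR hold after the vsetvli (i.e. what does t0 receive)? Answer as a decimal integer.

VLMAX = (256 × 1/4) / 8 = 8 lanes
AVL=6 ≤ VLMAX=8, so vl = 6

vl = 6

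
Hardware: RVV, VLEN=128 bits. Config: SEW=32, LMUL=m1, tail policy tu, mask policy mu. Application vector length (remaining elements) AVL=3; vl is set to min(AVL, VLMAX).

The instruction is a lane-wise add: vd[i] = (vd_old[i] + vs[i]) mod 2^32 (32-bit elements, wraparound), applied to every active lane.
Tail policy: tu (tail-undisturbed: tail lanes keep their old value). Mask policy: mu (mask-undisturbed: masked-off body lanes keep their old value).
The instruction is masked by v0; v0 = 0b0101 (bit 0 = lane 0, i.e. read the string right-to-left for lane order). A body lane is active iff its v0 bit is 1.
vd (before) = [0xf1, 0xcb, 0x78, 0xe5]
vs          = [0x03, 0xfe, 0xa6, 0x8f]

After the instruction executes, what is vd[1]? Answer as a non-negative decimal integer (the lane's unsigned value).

vd[1] = 203

VLMAX = VLEN×LMUL/SEW = 128×1/32 = 4
vl ← min(3, 4) = 3
  i=0: add(0xf1,0x03) → 244
  i=1: mask-off/keep → 203
  i=2: add(0x78,0xa6) → 286
  i=3: tail/keep → 229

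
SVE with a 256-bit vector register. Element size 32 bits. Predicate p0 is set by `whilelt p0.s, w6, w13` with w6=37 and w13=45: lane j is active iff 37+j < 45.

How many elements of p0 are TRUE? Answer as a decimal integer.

vl = 8

register lanes = 256/32 = 8
active while 37+j < 45, i.e. j ∈ [0,8) capped at 8 ⇒ 8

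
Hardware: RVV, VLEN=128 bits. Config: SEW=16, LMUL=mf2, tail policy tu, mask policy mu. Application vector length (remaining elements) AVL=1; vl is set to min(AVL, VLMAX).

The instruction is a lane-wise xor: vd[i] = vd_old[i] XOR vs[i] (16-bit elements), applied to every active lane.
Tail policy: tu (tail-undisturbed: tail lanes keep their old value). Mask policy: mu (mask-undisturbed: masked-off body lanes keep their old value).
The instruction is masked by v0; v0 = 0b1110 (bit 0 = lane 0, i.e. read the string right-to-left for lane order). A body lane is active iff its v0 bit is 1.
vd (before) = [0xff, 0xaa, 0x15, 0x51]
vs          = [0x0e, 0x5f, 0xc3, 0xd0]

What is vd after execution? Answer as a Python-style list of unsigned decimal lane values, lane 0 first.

VLMAX = VLEN×LMUL/SEW = 128×1/2/16 = 4
AVL=1 ≤ VLMAX=4, so vl = 1
  i=0: mask-off/keep → 255
  i=1: tail/keep → 170
  i=2: tail/keep → 21
  i=3: tail/keep → 81

vd = [255, 170, 21, 81]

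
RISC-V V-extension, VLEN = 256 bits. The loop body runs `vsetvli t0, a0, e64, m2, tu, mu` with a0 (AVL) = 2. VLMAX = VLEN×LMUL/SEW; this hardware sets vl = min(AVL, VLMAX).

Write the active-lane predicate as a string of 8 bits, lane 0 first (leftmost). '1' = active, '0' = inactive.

VLMAX = VLEN×LMUL/SEW = 256×2/64 = 8
vl ← min(2, 8) = 2
bits (lane 0 leftmost): 11000000

predicate = 11000000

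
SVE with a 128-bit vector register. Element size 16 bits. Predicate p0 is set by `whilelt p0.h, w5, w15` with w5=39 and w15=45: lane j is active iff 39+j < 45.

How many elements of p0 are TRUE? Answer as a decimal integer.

vl = 6

lane count: 128 div 16 = 8
whilelt: lane j active iff 39+j < 45 → j < 6 → 6 active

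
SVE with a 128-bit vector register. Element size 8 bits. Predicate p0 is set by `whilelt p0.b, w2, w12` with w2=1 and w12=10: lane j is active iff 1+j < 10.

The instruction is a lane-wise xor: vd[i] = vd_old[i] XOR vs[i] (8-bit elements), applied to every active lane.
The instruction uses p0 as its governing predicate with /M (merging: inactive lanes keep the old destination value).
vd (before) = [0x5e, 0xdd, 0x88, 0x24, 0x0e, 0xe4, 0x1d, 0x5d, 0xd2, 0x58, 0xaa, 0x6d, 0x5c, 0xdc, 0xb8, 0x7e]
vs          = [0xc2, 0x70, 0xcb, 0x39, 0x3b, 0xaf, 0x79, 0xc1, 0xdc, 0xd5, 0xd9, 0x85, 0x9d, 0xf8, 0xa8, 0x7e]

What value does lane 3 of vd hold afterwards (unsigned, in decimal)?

vd[3] = 29

lane count: 128 div 8 = 16
whilelt: lane j active iff 1+j < 10 → j < 9 → 9 active
lane  0: xor(0x5e,0xc2) ⇒ 0x9c
lane  1: xor(0xdd,0x70) ⇒ 0xad
lane  2: xor(0x88,0xcb) ⇒ 0x43
lane  3: xor(0x24,0x39) ⇒ 0x1d
lane  4: xor(0x0e,0x3b) ⇒ 0x35
lane  5: xor(0xe4,0xaf) ⇒ 0x4b
lane  6: xor(0x1d,0x79) ⇒ 0x64
lane  7: xor(0x5d,0xc1) ⇒ 0x9c
lane  8: xor(0xd2,0xdc) ⇒ 0x0e
lane  9: tail/keep ⇒ 0x58
lane 10: tail/keep ⇒ 0xaa
lane 11: tail/keep ⇒ 0x6d
lane 12: tail/keep ⇒ 0x5c
lane 13: tail/keep ⇒ 0xdc
lane 14: tail/keep ⇒ 0xb8
lane 15: tail/keep ⇒ 0x7e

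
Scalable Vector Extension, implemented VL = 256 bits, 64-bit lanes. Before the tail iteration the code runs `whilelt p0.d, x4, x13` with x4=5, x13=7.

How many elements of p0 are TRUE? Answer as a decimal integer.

register lanes = 256/64 = 4
active while 5+j < 7, i.e. j ∈ [0,2) capped at 4 ⇒ 2

vl = 2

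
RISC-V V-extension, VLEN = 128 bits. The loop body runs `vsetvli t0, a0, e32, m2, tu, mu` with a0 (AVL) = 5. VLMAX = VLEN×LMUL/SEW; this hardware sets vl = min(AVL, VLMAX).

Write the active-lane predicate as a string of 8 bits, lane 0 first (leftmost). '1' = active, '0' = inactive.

VLMAX = (128 × 2) / 32 = 8 lanes
vl ← min(5, 8) = 5
bits (lane 0 leftmost): 11111000

predicate = 11111000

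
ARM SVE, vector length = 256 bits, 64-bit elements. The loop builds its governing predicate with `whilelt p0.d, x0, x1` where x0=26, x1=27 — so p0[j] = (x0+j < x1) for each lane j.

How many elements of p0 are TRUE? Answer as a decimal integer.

vl = 1

256-bit reg / 64-bit elem → 4 lanes
active while 26+j < 27, i.e. j ∈ [0,1) capped at 4 ⇒ 1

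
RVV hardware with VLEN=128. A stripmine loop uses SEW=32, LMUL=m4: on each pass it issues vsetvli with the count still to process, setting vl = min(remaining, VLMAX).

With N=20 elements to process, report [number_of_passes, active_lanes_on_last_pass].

VLMAX = VLEN×LMUL/SEW = 128×4/32 = 16
20 elements at 16/iter → 2 passes, remainder 4 on the last

[iterations, last_vl] = [2, 4]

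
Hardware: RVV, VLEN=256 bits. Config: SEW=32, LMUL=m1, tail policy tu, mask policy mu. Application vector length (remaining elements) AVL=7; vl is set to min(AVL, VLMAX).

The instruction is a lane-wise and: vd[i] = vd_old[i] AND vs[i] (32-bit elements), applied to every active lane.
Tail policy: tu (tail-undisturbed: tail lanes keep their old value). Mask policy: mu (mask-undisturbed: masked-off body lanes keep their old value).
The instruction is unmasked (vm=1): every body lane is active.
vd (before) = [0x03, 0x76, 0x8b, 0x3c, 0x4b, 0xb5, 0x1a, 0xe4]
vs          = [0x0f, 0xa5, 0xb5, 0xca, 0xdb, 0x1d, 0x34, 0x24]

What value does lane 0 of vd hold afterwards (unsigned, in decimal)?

vd[0] = 3

lanes per group: 256·1/32 = 8
vl = min(AVL, VLMAX) = min(7, 8) = 7
vd[0] and(0x03,0x0f) -> 0x03
vd[1] and(0x76,0xa5) -> 0x24
vd[2] and(0x8b,0xb5) -> 0x81
vd[3] and(0x3c,0xca) -> 0x08
vd[4] and(0x4b,0xdb) -> 0x4b
vd[5] and(0xb5,0x1d) -> 0x15
vd[6] and(0x1a,0x34) -> 0x10
vd[7] tail/keep -> 0xe4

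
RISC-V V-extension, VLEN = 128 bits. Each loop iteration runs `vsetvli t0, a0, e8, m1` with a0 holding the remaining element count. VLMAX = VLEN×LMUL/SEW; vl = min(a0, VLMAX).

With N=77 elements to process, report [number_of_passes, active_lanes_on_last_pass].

[iterations, last_vl] = [5, 13]

lanes per group: 128·1/8 = 16
N=77: ⌈77/16⌉ = 5 iters; last vl = 77 − 4×16 = 13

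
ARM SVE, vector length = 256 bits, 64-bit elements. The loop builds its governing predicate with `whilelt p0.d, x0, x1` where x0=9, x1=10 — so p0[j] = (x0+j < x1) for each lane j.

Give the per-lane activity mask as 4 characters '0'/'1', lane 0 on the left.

predicate = 1000

lane count: 256 div 64 = 4
p0[j] = (9+j < 10); true for j=0..0 → 1 lanes set
bits (lane 0 leftmost): 1000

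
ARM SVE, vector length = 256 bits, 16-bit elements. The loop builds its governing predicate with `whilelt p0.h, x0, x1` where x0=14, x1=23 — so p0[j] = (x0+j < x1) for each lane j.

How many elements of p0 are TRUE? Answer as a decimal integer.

register lanes = 256/16 = 16
active while 14+j < 23, i.e. j ∈ [0,9) capped at 16 ⇒ 9

vl = 9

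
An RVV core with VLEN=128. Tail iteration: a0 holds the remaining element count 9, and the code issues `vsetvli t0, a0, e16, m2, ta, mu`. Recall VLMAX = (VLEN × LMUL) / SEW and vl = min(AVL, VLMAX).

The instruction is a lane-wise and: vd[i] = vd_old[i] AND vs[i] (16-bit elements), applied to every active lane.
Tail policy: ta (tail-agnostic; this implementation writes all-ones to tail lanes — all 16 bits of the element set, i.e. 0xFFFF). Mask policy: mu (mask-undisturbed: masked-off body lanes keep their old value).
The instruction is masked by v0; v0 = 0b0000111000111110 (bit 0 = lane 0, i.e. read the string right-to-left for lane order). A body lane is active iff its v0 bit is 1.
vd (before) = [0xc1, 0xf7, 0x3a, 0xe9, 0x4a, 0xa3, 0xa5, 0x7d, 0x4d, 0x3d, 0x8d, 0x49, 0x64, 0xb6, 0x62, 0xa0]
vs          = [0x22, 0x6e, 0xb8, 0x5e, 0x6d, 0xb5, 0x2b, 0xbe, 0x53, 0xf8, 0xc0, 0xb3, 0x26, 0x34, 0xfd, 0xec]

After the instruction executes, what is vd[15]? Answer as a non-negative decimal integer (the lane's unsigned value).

vd[15] = 65535

VLMAX = VLEN×LMUL/SEW = 128×2/16 = 16
AVL=9 ≤ VLMAX=16, so vl = 9
  i=0: mask-off/keep → 193
  i=1: and(0xf7,0x6e) → 102
  i=2: and(0x3a,0xb8) → 56
  i=3: and(0xe9,0x5e) → 72
  i=4: and(0x4a,0x6d) → 72
  i=5: and(0xa3,0xb5) → 161
  i=6: mask-off/keep → 165
  i=7: mask-off/keep → 125
  i=8: mask-off/keep → 77
  i=9: tail/ones → 65535
  i=10: tail/ones → 65535
  i=11: tail/ones → 65535
  i=12: tail/ones → 65535
  i=13: tail/ones → 65535
  i=14: tail/ones → 65535
  i=15: tail/ones → 65535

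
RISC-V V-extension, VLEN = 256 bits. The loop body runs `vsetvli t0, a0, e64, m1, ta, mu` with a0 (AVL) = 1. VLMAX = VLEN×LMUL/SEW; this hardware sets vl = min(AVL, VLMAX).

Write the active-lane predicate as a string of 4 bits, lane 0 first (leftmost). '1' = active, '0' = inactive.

predicate = 1000

VLMAX = (256 × 1) / 64 = 4 lanes
vl = min(AVL, VLMAX) = min(1, 4) = 1
bits (lane 0 leftmost): 1000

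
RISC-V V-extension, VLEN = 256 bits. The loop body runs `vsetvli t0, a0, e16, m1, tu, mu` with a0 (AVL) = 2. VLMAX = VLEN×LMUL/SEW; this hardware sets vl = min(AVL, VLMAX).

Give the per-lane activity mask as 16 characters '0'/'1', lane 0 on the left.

predicate = 1100000000000000

VLMAX = VLEN×LMUL/SEW = 256×1/16 = 16
vl ← min(2, 16) = 2
bits (lane 0 leftmost): 1100000000000000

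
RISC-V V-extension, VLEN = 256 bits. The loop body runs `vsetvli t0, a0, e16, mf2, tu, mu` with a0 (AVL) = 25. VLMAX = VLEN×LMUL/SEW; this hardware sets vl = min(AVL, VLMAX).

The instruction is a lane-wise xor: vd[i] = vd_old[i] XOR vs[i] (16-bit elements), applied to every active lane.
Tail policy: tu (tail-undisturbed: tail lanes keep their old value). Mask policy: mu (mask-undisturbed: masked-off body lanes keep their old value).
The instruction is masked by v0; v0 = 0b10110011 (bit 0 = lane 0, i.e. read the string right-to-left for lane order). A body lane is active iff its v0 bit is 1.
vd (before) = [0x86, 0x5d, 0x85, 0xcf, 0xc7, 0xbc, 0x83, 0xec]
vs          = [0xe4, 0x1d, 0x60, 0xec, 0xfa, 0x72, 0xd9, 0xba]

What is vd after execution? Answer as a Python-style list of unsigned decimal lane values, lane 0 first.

vd = [98, 64, 133, 207, 61, 206, 131, 86]

VLMAX = VLEN×LMUL/SEW = 256×1/2/16 = 8
vl ← min(25, 8) = 8
[0] xor(0x86,0xe4) = 0x62
[1] xor(0x5d,0x1d) = 0x40
[2] mask-off/keep = 0x85
[3] mask-off/keep = 0xcf
[4] xor(0xc7,0xfa) = 0x3d
[5] xor(0xbc,0x72) = 0xce
[6] mask-off/keep = 0x83
[7] xor(0xec,0xba) = 0x56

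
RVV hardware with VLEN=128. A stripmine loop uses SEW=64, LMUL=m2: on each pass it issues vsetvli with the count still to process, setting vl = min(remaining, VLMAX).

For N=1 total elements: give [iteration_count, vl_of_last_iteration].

lanes per group: 128·2/64 = 4
iterations = ceil(1/4) = 1; final-pass vl = 1

[iterations, last_vl] = [1, 1]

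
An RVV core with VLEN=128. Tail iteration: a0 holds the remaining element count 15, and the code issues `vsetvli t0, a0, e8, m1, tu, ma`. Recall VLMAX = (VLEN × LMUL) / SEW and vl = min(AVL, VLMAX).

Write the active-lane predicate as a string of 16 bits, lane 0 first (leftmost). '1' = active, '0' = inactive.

predicate = 1111111111111110

VLMAX = (128 × 1) / 8 = 16 lanes
vl = min(AVL, VLMAX) = min(15, 16) = 15
bits (lane 0 leftmost): 1111111111111110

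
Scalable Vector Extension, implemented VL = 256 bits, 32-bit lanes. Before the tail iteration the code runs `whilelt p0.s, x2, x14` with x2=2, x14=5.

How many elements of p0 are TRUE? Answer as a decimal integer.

vl = 3

256-bit reg / 32-bit elem → 8 lanes
whilelt: lane j active iff 2+j < 5 → j < 3 → 3 active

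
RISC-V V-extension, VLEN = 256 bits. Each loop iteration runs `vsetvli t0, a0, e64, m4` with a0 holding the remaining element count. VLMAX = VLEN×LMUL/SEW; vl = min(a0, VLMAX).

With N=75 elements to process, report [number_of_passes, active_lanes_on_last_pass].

[iterations, last_vl] = [5, 11]

VLMAX = (256 × 4) / 64 = 16 lanes
75 elements at 16/iter → 5 passes, remainder 11 on the last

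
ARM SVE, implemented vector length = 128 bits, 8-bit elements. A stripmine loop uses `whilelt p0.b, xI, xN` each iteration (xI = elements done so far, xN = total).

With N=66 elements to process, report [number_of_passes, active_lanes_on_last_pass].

register lanes = 128/8 = 16
iterations = ceil(66/16) = 5; final-pass vl = 2

[iterations, last_vl] = [5, 2]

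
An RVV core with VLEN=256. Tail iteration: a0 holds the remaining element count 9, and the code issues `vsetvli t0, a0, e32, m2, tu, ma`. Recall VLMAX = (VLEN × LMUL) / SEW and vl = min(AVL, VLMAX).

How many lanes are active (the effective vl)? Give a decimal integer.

vl = 9

VLMAX = (256 × 2) / 32 = 16 lanes
vl ← min(9, 16) = 9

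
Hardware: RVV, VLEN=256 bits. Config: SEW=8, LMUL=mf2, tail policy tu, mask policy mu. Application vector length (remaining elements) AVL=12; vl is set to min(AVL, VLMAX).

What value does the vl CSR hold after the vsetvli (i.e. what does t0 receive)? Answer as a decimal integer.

vl = 12

lanes per group: 256·1/2/8 = 16
AVL=12 ≤ VLMAX=16, so vl = 12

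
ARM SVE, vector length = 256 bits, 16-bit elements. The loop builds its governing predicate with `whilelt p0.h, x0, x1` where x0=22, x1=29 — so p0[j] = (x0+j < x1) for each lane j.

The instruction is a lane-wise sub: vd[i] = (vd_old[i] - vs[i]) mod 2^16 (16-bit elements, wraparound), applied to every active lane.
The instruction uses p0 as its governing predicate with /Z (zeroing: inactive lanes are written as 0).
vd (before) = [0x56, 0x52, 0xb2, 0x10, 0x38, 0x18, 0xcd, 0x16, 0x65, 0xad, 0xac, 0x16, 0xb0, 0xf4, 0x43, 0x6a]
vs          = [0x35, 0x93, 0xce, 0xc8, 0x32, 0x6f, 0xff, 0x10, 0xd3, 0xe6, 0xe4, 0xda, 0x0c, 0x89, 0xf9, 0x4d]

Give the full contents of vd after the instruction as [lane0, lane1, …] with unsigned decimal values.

register lanes = 256/16 = 16
p0[j] = (22+j < 29); true for j=0..6 → 7 lanes set
vd[0] sub(0x56,0x35) -> 0x21
vd[1] sub(0x52,0x93) -> 0xffbf
vd[2] sub(0xb2,0xce) -> 0xffe4
vd[3] sub(0x10,0xc8) -> 0xff48
vd[4] sub(0x38,0x32) -> 0x06
vd[5] sub(0x18,0x6f) -> 0xffa9
vd[6] sub(0xcd,0xff) -> 0xffce
vd[7] tail/zero -> 0x00
vd[8] tail/zero -> 0x00
vd[9] tail/zero -> 0x00
vd[10] tail/zero -> 0x00
vd[11] tail/zero -> 0x00
vd[12] tail/zero -> 0x00
vd[13] tail/zero -> 0x00
vd[14] tail/zero -> 0x00
vd[15] tail/zero -> 0x00

vd = [33, 65471, 65508, 65352, 6, 65449, 65486, 0, 0, 0, 0, 0, 0, 0, 0, 0]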